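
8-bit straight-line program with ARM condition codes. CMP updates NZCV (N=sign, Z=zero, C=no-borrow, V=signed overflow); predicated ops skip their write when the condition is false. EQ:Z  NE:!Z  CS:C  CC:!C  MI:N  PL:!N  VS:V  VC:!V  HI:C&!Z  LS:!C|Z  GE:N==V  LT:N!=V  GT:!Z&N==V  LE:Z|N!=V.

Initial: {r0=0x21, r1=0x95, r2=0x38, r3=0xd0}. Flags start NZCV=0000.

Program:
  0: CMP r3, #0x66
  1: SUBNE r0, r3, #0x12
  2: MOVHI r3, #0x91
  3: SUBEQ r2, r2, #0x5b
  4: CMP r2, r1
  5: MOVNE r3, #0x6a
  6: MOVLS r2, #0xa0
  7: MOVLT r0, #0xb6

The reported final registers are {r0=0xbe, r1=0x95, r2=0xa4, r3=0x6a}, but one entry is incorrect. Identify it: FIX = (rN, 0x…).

FIX = (r2, 0xa0)

[0] flags=0011 → (cmp)
[1] flags=0011 NE?T → r0=0xbe
[2] flags=0011 HI?T → r3=0x91
[3] flags=0011 EQ?F → skip
[4] flags=1001 → (cmp)
[5] flags=1001 NE?T → r3=0x6a
[6] flags=1001 LS?T → r2=0xa0
[7] flags=1001 LT?F → skip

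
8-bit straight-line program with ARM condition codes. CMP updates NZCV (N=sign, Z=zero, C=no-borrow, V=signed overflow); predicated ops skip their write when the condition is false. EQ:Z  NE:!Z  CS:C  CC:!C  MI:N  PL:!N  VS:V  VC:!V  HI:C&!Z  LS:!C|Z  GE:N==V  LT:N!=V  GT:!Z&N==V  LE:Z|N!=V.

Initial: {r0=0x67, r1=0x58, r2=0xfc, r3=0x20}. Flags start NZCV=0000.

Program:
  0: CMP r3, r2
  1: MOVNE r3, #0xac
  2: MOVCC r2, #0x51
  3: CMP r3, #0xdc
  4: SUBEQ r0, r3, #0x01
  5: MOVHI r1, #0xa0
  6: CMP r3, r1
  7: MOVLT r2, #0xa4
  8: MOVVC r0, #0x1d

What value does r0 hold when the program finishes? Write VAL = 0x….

[0] flags=0000 → (cmp)
[1] flags=0000 NE?T → r3=0xac
[2] flags=0000 CC?T → r2=0x51
[3] flags=1000 → (cmp)
[4] flags=1000 EQ?F → skip
[5] flags=1000 HI?F → skip
[6] flags=0011 → (cmp)
[7] flags=0011 LT?T → r2=0xa4
[8] flags=0011 VC?F → skip

VAL = 0x67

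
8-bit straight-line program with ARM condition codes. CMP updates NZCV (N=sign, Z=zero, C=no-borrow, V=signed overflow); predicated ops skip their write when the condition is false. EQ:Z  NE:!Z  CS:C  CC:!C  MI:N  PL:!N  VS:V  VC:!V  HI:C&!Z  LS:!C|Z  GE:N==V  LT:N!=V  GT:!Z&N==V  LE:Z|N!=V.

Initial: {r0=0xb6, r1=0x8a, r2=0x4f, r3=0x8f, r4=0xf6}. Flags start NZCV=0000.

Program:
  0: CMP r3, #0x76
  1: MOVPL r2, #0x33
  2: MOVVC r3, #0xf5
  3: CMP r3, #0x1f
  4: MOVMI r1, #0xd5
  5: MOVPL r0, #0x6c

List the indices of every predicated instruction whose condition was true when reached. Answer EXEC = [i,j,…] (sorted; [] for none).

EXEC = [1,5]

[0] flags=0011 → (cmp)
[1] flags=0011 PL?T → r2=0x33
[2] flags=0011 VC?F → skip
[3] flags=0011 → (cmp)
[4] flags=0011 MI?F → skip
[5] flags=0011 PL?T → r0=0x6c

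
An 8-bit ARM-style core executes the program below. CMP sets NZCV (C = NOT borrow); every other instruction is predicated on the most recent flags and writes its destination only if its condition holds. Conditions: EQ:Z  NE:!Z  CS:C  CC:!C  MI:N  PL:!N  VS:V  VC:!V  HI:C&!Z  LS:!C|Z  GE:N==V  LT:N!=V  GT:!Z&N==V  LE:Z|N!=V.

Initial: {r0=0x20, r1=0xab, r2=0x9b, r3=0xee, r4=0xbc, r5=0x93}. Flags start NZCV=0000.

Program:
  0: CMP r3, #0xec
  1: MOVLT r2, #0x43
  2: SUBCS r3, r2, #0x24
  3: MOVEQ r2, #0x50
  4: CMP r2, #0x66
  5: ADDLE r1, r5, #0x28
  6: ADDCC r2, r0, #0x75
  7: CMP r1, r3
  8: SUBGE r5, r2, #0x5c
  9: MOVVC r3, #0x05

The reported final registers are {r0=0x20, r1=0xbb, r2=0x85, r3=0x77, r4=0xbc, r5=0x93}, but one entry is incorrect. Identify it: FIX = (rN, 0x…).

FIX = (r2, 0x9b)

[0] flags=0010 → (cmp)
[1] flags=0010 LT?F → skip
[2] flags=0010 CS?T → r3=0x77
[3] flags=0010 EQ?F → skip
[4] flags=0011 → (cmp)
[5] flags=0011 LE?T → r1=0xbb
[6] flags=0011 CC?F → skip
[7] flags=0011 → (cmp)
[8] flags=0011 GE?F → skip
[9] flags=0011 VC?F → skip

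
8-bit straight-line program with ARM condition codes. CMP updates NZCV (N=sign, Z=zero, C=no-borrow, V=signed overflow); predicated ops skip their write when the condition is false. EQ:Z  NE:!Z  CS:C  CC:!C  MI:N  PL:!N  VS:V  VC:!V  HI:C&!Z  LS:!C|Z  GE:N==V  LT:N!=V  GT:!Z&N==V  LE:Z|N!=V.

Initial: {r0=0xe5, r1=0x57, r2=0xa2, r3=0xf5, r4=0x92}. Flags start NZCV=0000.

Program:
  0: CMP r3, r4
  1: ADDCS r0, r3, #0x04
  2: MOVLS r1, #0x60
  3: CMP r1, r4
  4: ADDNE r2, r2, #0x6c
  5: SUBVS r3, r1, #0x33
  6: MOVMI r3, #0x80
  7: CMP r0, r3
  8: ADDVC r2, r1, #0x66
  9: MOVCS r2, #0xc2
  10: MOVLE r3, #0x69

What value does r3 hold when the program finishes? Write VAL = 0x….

VAL = 0x80

[0] flags=0010 → (cmp)
[1] flags=0010 CS?T → r0=0xf9
[2] flags=0010 LS?F → skip
[3] flags=1001 → (cmp)
[4] flags=1001 NE?T → r2=0x0e
[5] flags=1001 VS?T → r3=0x24
[6] flags=1001 MI?T → r3=0x80
[7] flags=0010 → (cmp)
[8] flags=0010 VC?T → r2=0xbd
[9] flags=0010 CS?T → r2=0xc2
[10] flags=0010 LE?F → skip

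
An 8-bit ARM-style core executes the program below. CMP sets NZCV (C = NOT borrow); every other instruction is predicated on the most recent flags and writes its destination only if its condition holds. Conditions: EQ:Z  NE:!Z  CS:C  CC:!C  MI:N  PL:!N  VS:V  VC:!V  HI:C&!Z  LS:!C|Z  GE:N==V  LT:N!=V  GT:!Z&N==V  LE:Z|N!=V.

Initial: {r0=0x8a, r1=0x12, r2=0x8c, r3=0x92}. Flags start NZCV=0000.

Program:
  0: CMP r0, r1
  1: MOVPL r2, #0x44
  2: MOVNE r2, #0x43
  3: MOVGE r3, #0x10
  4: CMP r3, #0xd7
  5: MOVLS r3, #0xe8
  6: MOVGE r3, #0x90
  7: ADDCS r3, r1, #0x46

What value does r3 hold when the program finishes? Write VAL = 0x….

[0] flags=0011 → (cmp)
[1] flags=0011 PL?T → r2=0x44
[2] flags=0011 NE?T → r2=0x43
[3] flags=0011 GE?F → skip
[4] flags=1000 → (cmp)
[5] flags=1000 LS?T → r3=0xe8
[6] flags=1000 GE?F → skip
[7] flags=1000 CS?F → skip

VAL = 0xe8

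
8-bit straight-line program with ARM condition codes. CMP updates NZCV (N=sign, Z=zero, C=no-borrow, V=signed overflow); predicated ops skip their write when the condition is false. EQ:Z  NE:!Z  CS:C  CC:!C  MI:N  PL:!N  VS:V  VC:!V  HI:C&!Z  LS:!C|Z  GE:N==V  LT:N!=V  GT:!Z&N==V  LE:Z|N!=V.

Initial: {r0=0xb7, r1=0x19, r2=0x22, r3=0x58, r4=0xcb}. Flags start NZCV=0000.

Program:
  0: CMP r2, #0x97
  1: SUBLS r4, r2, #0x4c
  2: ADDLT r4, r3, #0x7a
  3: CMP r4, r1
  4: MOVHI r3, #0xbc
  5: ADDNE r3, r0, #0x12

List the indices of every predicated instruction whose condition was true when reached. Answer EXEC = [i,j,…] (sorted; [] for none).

EXEC = [1,4,5]

0: ✓ CMP  NZCV=1001
1: ✓ SUBLS  r4←0xd6
2: · ADDLT
3: ✓ CMP  NZCV=1010
4: ✓ MOVHI  r3←0xbc
5: ✓ ADDNE  r3←0xc9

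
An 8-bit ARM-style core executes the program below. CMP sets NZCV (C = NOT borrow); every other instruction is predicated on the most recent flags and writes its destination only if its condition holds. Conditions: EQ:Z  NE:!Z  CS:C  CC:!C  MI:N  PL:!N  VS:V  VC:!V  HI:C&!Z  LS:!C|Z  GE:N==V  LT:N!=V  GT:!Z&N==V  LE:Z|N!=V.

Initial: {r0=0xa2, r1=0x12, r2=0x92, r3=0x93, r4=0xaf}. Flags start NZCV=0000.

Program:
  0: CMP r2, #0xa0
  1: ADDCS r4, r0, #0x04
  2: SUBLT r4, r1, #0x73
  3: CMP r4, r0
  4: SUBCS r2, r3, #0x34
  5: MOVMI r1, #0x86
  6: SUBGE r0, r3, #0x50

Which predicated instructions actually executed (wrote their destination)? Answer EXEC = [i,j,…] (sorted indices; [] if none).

[0] flags=1000 → (cmp)
[1] flags=1000 CS?F → skip
[2] flags=1000 LT?T → r4=0x9f
[3] flags=1000 → (cmp)
[4] flags=1000 CS?F → skip
[5] flags=1000 MI?T → r1=0x86
[6] flags=1000 GE?F → skip

EXEC = [2,5]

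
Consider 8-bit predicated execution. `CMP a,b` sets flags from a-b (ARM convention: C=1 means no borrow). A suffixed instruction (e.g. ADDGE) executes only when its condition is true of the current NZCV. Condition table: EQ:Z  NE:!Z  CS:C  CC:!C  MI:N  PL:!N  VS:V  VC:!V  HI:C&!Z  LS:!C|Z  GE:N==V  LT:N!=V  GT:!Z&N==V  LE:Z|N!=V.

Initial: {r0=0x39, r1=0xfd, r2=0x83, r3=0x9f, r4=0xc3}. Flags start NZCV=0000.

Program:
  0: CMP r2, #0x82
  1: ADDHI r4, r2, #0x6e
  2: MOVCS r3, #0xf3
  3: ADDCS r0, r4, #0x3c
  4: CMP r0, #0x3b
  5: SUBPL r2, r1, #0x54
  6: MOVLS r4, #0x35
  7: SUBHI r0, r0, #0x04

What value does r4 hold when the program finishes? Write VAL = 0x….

0: ✓ CMP  NZCV=0010
1: ✓ ADDHI  r4←0xf1
2: ✓ MOVCS  r3←0xf3
3: ✓ ADDCS  r0←0x2d
4: ✓ CMP  NZCV=1000
5: · SUBPL
6: ✓ MOVLS  r4←0x35
7: · SUBHI

VAL = 0x35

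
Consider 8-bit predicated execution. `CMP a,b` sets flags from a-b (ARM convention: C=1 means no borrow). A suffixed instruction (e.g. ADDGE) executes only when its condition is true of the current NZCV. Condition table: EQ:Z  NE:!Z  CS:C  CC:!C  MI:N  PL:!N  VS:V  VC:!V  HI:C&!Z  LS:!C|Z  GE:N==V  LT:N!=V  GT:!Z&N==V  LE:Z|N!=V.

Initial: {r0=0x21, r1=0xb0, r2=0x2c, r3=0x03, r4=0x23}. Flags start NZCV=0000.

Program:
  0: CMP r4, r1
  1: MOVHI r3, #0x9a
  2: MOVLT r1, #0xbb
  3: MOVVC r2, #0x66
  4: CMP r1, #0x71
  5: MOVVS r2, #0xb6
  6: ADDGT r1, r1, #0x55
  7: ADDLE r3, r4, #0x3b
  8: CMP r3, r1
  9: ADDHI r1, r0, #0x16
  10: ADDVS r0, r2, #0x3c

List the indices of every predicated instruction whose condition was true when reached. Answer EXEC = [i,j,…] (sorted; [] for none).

EXEC = [3,5,7,10]

[0] flags=0000 → (cmp)
[1] flags=0000 HI?F → skip
[2] flags=0000 LT?F → skip
[3] flags=0000 VC?T → r2=0x66
[4] flags=0011 → (cmp)
[5] flags=0011 VS?T → r2=0xb6
[6] flags=0011 GT?F → skip
[7] flags=0011 LE?T → r3=0x5e
[8] flags=1001 → (cmp)
[9] flags=1001 HI?F → skip
[10] flags=1001 VS?T → r0=0xf2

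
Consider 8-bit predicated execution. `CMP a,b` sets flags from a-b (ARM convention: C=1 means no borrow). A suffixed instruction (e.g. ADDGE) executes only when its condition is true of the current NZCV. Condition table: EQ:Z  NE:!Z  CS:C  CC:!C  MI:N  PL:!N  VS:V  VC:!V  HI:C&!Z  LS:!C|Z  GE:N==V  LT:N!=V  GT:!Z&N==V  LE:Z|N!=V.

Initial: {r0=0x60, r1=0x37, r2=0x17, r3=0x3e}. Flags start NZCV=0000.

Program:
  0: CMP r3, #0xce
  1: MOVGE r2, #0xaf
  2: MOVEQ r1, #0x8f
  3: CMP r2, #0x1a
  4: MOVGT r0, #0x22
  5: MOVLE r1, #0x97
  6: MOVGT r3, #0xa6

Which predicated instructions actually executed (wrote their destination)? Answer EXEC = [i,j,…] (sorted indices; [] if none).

EXEC = [1,5]

[0] flags=0000 → (cmp)
[1] flags=0000 GE?T → r2=0xaf
[2] flags=0000 EQ?F → skip
[3] flags=1010 → (cmp)
[4] flags=1010 GT?F → skip
[5] flags=1010 LE?T → r1=0x97
[6] flags=1010 GT?F → skip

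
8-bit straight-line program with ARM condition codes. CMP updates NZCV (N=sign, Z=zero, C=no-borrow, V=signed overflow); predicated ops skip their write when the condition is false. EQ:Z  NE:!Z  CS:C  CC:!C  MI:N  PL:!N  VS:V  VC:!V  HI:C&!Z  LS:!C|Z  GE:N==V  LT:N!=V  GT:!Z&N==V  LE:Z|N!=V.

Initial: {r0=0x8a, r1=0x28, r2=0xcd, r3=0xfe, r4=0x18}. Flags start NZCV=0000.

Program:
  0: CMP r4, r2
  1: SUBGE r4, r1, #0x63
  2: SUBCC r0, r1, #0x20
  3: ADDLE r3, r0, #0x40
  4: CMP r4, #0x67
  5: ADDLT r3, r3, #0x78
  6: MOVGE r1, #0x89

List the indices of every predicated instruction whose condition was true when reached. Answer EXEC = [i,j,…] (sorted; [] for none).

0: ✓ CMP  NZCV=0000
1: ✓ SUBGE  r4←0xc5
2: ✓ SUBCC  r0←0x08
3: · ADDLE
4: ✓ CMP  NZCV=0011
5: ✓ ADDLT  r3←0x76
6: · MOVGE

EXEC = [1,2,5]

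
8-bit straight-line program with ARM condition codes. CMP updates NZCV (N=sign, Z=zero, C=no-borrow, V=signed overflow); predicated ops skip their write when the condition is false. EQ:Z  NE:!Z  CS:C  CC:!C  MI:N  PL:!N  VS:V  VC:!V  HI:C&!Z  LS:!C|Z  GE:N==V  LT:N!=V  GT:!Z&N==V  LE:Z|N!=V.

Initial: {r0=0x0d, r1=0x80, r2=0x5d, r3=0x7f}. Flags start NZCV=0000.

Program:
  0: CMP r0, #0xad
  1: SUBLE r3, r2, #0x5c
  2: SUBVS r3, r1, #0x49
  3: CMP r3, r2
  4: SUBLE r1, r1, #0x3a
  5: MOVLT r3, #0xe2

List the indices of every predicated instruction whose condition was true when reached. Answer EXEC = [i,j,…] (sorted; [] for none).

EXEC = []

[0] flags=0000 → (cmp)
[1] flags=0000 LE?F → skip
[2] flags=0000 VS?F → skip
[3] flags=0010 → (cmp)
[4] flags=0010 LE?F → skip
[5] flags=0010 LT?F → skip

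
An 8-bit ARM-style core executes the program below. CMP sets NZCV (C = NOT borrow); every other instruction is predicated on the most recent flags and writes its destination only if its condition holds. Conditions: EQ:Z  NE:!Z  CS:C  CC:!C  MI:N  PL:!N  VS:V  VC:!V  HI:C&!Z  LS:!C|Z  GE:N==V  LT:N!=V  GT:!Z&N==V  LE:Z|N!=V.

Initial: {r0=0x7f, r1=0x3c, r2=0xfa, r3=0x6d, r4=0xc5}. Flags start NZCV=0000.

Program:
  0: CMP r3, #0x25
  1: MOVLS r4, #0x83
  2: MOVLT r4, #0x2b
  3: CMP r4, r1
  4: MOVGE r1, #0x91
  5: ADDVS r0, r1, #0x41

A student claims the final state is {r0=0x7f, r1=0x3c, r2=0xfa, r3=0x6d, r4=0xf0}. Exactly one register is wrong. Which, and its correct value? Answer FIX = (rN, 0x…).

FIX = (r4, 0xc5)

0: ✓ CMP  NZCV=0010
1: · MOVLS
2: · MOVLT
3: ✓ CMP  NZCV=1010
4: · MOVGE
5: · ADDVS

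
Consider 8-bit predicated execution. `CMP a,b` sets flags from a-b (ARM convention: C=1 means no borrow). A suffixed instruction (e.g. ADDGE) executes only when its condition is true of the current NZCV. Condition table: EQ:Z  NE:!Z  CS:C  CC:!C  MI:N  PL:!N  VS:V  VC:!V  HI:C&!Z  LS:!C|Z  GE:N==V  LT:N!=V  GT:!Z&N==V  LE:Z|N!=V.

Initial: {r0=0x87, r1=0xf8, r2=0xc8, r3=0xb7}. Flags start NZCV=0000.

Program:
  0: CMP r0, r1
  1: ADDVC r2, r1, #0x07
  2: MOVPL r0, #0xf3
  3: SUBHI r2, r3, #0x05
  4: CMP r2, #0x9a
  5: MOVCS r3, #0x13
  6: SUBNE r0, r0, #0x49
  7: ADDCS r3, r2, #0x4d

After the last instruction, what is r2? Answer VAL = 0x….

VAL = 0xff

0: ✓ CMP  NZCV=1000
1: ✓ ADDVC  r2←0xff
2: · MOVPL
3: · SUBHI
4: ✓ CMP  NZCV=0010
5: ✓ MOVCS  r3←0x13
6: ✓ SUBNE  r0←0x3e
7: ✓ ADDCS  r3←0x4c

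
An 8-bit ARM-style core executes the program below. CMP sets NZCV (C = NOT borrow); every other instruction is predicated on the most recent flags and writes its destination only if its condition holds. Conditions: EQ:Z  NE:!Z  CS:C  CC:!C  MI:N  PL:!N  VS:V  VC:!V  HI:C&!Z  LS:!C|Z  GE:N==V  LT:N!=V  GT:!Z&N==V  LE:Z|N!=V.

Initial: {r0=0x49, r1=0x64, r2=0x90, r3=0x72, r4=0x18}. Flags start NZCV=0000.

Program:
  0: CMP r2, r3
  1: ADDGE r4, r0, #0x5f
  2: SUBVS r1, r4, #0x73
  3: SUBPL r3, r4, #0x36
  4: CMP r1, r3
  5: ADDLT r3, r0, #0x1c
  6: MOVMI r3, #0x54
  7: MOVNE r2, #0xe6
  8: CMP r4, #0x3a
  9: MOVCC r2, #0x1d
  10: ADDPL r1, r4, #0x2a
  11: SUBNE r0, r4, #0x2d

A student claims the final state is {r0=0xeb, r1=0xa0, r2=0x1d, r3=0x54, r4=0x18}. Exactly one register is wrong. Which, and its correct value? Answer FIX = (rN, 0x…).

FIX = (r1, 0xa5)

0: ✓ CMP  NZCV=0011
1: · ADDGE
2: ✓ SUBVS  r1←0xa5
3: ✓ SUBPL  r3←0xe2
4: ✓ CMP  NZCV=1000
5: ✓ ADDLT  r3←0x65
6: ✓ MOVMI  r3←0x54
7: ✓ MOVNE  r2←0xe6
8: ✓ CMP  NZCV=1000
9: ✓ MOVCC  r2←0x1d
10: · ADDPL
11: ✓ SUBNE  r0←0xeb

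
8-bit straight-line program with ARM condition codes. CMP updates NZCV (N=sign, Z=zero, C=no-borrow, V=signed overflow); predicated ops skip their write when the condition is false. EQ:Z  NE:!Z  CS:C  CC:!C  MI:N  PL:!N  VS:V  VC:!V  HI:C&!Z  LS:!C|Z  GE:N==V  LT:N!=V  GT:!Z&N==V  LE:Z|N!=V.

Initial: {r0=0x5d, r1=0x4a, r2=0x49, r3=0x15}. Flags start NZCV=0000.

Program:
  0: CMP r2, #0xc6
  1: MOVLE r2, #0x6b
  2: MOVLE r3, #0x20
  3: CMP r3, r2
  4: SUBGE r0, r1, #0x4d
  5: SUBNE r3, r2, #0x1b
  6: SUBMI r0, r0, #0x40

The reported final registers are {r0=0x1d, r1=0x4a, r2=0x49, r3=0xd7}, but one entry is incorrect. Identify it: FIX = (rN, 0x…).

FIX = (r3, 0x2e)

[0] flags=1001 → (cmp)
[1] flags=1001 LE?F → skip
[2] flags=1001 LE?F → skip
[3] flags=1000 → (cmp)
[4] flags=1000 GE?F → skip
[5] flags=1000 NE?T → r3=0x2e
[6] flags=1000 MI?T → r0=0x1d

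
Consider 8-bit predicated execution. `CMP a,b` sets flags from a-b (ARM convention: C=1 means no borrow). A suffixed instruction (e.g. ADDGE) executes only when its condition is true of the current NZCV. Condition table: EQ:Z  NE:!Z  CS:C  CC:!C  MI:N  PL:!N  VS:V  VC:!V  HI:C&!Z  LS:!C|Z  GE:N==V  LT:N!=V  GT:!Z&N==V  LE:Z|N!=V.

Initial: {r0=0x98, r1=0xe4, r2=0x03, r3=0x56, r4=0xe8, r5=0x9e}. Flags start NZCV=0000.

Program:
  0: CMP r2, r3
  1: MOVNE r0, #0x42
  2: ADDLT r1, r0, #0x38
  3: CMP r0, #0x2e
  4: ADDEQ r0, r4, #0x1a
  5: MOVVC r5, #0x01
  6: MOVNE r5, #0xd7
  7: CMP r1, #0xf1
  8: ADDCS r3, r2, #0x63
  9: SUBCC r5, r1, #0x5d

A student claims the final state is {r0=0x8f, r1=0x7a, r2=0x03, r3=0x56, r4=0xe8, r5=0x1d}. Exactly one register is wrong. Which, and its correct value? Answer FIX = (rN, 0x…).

FIX = (r0, 0x42)

0: ✓ CMP  NZCV=1000
1: ✓ MOVNE  r0←0x42
2: ✓ ADDLT  r1←0x7a
3: ✓ CMP  NZCV=0010
4: · ADDEQ
5: ✓ MOVVC  r5←0x01
6: ✓ MOVNE  r5←0xd7
7: ✓ CMP  NZCV=1001
8: · ADDCS
9: ✓ SUBCC  r5←0x1d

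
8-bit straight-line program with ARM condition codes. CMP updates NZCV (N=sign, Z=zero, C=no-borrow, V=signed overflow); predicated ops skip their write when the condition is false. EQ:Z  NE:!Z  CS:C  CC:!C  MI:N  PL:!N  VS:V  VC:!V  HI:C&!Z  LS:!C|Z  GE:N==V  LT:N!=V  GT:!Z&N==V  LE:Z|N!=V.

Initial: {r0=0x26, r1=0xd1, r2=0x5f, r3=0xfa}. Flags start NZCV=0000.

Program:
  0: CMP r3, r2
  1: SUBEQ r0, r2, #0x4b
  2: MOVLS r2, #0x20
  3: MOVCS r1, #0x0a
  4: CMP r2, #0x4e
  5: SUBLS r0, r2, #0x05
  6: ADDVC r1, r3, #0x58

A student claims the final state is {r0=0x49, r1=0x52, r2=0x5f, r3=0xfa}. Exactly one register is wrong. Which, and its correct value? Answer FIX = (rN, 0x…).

FIX = (r0, 0x26)

[0] flags=1010 → (cmp)
[1] flags=1010 EQ?F → skip
[2] flags=1010 LS?F → skip
[3] flags=1010 CS?T → r1=0x0a
[4] flags=0010 → (cmp)
[5] flags=0010 LS?F → skip
[6] flags=0010 VC?T → r1=0x52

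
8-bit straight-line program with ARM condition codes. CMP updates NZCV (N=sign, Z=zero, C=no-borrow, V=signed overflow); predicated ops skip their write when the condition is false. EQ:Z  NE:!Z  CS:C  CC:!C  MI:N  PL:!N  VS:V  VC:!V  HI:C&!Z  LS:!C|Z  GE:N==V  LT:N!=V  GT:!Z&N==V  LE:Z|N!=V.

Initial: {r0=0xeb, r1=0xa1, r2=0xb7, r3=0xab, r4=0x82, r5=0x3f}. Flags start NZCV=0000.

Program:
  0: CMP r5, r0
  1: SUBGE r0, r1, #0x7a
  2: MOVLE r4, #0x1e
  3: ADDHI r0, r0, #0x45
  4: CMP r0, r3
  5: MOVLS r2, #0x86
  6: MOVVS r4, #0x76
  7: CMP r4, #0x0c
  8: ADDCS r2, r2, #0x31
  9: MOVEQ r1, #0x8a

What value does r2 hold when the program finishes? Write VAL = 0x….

VAL = 0xb7

[0] flags=0000 → (cmp)
[1] flags=0000 GE?T → r0=0x27
[2] flags=0000 LE?F → skip
[3] flags=0000 HI?F → skip
[4] flags=0000 → (cmp)
[5] flags=0000 LS?T → r2=0x86
[6] flags=0000 VS?F → skip
[7] flags=0011 → (cmp)
[8] flags=0011 CS?T → r2=0xb7
[9] flags=0011 EQ?F → skip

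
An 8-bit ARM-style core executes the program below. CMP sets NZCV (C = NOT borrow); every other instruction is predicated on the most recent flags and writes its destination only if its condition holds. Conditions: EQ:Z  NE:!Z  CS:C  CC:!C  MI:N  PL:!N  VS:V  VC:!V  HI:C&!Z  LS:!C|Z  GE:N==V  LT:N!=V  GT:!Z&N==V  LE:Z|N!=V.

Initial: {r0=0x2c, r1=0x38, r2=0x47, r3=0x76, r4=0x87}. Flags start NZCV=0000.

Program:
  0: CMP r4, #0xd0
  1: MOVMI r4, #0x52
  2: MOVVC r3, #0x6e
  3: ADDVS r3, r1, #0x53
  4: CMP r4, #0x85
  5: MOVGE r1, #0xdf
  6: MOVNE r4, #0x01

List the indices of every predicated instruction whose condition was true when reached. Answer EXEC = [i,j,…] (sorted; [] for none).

[0] flags=1000 → (cmp)
[1] flags=1000 MI?T → r4=0x52
[2] flags=1000 VC?T → r3=0x6e
[3] flags=1000 VS?F → skip
[4] flags=1001 → (cmp)
[5] flags=1001 GE?T → r1=0xdf
[6] flags=1001 NE?T → r4=0x01

EXEC = [1,2,5,6]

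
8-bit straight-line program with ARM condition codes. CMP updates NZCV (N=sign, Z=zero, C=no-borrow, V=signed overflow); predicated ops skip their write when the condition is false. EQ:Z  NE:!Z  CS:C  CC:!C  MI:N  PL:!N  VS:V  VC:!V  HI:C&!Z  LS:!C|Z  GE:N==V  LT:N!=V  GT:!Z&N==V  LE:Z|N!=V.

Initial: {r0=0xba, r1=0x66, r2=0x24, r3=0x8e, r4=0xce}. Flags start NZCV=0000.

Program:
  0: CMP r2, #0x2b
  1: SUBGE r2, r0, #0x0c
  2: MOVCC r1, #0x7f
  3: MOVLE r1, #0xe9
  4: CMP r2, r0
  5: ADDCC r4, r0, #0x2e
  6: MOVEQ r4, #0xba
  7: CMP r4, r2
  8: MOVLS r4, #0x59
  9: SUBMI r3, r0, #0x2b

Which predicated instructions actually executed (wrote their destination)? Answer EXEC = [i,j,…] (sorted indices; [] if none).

0: ✓ CMP  NZCV=1000
1: · SUBGE
2: ✓ MOVCC  r1←0x7f
3: ✓ MOVLE  r1←0xe9
4: ✓ CMP  NZCV=0000
5: ✓ ADDCC  r4←0xe8
6: · MOVEQ
7: ✓ CMP  NZCV=1010
8: · MOVLS
9: ✓ SUBMI  r3←0x8f

EXEC = [2,3,5,9]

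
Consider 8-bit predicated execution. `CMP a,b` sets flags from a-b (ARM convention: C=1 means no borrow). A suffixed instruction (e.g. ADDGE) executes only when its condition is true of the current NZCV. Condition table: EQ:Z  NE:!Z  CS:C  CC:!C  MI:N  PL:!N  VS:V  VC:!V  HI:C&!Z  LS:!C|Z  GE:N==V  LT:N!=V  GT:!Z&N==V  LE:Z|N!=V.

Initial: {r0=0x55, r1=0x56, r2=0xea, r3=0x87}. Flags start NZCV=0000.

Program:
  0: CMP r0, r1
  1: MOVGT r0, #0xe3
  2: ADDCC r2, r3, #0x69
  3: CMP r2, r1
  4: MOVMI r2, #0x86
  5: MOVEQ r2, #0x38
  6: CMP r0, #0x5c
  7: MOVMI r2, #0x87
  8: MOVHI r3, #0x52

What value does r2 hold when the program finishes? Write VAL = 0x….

0: ✓ CMP  NZCV=1000
1: · MOVGT
2: ✓ ADDCC  r2←0xf0
3: ✓ CMP  NZCV=1010
4: ✓ MOVMI  r2←0x86
5: · MOVEQ
6: ✓ CMP  NZCV=1000
7: ✓ MOVMI  r2←0x87
8: · MOVHI

VAL = 0x87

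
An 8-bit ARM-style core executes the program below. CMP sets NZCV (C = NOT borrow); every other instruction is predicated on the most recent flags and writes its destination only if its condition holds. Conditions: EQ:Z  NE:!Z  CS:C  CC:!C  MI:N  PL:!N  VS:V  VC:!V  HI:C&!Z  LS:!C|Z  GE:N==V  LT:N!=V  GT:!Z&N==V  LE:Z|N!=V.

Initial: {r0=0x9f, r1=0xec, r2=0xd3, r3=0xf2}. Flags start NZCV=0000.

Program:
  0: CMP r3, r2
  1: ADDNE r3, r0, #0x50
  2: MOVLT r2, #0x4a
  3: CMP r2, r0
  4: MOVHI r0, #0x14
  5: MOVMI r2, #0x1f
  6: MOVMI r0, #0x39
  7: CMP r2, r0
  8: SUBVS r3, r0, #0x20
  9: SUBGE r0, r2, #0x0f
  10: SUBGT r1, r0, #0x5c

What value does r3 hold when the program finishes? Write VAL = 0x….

0: ✓ CMP  NZCV=0010
1: ✓ ADDNE  r3←0xef
2: · MOVLT
3: ✓ CMP  NZCV=0010
4: ✓ MOVHI  r0←0x14
5: · MOVMI
6: · MOVMI
7: ✓ CMP  NZCV=1010
8: · SUBVS
9: · SUBGE
10: · SUBGT

VAL = 0xef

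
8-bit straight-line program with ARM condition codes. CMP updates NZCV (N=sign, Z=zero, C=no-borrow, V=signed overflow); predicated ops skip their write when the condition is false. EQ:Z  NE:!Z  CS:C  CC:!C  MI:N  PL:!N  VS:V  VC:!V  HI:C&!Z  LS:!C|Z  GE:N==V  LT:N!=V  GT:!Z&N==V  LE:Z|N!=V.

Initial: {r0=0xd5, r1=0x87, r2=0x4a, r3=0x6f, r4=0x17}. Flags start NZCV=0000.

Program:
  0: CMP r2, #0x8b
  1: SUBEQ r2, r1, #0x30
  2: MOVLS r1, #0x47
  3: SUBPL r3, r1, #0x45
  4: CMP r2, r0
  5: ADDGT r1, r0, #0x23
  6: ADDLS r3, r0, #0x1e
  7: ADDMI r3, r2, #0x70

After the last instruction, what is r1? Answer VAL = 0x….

VAL = 0xf8

[0] flags=1001 → (cmp)
[1] flags=1001 EQ?F → skip
[2] flags=1001 LS?T → r1=0x47
[3] flags=1001 PL?F → skip
[4] flags=0000 → (cmp)
[5] flags=0000 GT?T → r1=0xf8
[6] flags=0000 LS?T → r3=0xf3
[7] flags=0000 MI?F → skip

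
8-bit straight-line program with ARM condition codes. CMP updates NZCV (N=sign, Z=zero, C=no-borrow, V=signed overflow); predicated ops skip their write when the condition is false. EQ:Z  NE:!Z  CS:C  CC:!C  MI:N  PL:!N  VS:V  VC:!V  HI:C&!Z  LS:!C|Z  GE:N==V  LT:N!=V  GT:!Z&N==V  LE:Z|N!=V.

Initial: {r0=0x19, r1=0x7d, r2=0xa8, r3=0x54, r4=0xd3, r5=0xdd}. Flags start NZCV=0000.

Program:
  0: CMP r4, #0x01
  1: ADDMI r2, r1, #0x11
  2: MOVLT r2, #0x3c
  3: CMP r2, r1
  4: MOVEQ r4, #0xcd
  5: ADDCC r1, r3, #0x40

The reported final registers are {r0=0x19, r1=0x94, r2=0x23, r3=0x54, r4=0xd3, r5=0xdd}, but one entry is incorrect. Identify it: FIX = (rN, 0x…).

FIX = (r2, 0x3c)

[0] flags=1010 → (cmp)
[1] flags=1010 MI?T → r2=0x8e
[2] flags=1010 LT?T → r2=0x3c
[3] flags=1000 → (cmp)
[4] flags=1000 EQ?F → skip
[5] flags=1000 CC?T → r1=0x94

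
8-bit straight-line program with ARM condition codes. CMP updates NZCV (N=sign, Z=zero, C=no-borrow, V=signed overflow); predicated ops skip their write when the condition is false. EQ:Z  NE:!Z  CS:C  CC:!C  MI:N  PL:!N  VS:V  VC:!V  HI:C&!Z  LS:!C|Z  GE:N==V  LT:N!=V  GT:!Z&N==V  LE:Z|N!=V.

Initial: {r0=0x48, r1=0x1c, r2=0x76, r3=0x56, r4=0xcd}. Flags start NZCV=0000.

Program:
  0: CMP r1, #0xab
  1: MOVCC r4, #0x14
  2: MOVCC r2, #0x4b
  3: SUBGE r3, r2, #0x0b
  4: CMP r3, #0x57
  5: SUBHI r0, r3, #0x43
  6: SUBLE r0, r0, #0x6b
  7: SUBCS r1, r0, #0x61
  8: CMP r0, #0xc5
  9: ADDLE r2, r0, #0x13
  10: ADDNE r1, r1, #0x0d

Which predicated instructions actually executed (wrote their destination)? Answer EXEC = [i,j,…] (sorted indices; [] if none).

[0] flags=0000 → (cmp)
[1] flags=0000 CC?T → r4=0x14
[2] flags=0000 CC?T → r2=0x4b
[3] flags=0000 GE?T → r3=0x40
[4] flags=1000 → (cmp)
[5] flags=1000 HI?F → skip
[6] flags=1000 LE?T → r0=0xdd
[7] flags=1000 CS?F → skip
[8] flags=0010 → (cmp)
[9] flags=0010 LE?F → skip
[10] flags=0010 NE?T → r1=0x29

EXEC = [1,2,3,6,10]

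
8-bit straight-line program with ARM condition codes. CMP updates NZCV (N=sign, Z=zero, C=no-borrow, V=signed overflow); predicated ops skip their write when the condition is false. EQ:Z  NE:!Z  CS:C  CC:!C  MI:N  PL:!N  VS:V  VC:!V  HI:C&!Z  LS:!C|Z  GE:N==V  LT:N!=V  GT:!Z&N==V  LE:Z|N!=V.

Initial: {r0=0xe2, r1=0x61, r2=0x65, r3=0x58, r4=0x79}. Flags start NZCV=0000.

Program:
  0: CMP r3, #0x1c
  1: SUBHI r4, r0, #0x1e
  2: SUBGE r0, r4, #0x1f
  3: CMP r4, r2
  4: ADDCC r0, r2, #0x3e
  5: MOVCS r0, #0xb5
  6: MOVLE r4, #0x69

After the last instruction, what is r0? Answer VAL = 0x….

0: ✓ CMP  NZCV=0010
1: ✓ SUBHI  r4←0xc4
2: ✓ SUBGE  r0←0xa5
3: ✓ CMP  NZCV=0011
4: · ADDCC
5: ✓ MOVCS  r0←0xb5
6: ✓ MOVLE  r4←0x69

VAL = 0xb5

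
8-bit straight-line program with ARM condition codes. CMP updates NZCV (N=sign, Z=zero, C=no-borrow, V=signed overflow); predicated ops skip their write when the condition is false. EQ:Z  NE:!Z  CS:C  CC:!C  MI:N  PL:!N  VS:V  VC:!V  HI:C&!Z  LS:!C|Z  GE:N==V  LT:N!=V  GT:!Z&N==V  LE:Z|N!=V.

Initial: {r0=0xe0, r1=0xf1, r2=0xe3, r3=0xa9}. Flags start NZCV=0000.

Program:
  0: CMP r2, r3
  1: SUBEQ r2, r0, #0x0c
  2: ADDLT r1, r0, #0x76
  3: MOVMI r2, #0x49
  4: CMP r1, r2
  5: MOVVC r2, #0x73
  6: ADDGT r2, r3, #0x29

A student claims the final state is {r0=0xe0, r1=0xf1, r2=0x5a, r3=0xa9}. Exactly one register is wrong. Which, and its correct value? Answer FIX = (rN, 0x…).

FIX = (r2, 0xd2)

[0] flags=0010 → (cmp)
[1] flags=0010 EQ?F → skip
[2] flags=0010 LT?F → skip
[3] flags=0010 MI?F → skip
[4] flags=0010 → (cmp)
[5] flags=0010 VC?T → r2=0x73
[6] flags=0010 GT?T → r2=0xd2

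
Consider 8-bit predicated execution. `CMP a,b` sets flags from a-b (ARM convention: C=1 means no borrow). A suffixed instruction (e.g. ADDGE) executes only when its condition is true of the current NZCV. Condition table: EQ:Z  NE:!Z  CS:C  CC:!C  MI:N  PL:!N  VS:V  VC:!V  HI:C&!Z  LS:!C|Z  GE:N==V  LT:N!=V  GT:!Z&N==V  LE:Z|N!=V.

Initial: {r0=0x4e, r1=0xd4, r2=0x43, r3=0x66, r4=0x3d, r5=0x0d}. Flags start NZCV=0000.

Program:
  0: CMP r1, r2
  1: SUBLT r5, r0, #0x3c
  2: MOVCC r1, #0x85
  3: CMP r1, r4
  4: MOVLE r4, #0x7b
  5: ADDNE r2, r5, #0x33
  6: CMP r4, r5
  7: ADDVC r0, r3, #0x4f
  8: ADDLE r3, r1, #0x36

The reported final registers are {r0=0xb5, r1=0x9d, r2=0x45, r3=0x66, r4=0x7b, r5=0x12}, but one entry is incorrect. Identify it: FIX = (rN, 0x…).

[0] flags=1010 → (cmp)
[1] flags=1010 LT?T → r5=0x12
[2] flags=1010 CC?F → skip
[3] flags=1010 → (cmp)
[4] flags=1010 LE?T → r4=0x7b
[5] flags=1010 NE?T → r2=0x45
[6] flags=0010 → (cmp)
[7] flags=0010 VC?T → r0=0xb5
[8] flags=0010 LE?F → skip

FIX = (r1, 0xd4)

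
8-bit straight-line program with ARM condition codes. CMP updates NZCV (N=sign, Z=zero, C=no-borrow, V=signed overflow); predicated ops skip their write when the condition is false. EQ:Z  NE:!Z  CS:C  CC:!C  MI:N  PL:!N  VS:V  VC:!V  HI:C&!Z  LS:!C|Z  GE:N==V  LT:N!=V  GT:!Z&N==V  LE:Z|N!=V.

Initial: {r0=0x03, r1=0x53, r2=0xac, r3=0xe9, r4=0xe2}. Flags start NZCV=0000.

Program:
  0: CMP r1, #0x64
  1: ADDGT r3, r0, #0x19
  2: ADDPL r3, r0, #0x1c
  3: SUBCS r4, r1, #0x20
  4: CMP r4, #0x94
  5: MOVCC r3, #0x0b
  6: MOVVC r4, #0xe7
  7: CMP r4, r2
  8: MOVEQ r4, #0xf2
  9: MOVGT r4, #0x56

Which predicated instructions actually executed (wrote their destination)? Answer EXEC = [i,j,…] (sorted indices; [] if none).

[0] flags=1000 → (cmp)
[1] flags=1000 GT?F → skip
[2] flags=1000 PL?F → skip
[3] flags=1000 CS?F → skip
[4] flags=0010 → (cmp)
[5] flags=0010 CC?F → skip
[6] flags=0010 VC?T → r4=0xe7
[7] flags=0010 → (cmp)
[8] flags=0010 EQ?F → skip
[9] flags=0010 GT?T → r4=0x56

EXEC = [6,9]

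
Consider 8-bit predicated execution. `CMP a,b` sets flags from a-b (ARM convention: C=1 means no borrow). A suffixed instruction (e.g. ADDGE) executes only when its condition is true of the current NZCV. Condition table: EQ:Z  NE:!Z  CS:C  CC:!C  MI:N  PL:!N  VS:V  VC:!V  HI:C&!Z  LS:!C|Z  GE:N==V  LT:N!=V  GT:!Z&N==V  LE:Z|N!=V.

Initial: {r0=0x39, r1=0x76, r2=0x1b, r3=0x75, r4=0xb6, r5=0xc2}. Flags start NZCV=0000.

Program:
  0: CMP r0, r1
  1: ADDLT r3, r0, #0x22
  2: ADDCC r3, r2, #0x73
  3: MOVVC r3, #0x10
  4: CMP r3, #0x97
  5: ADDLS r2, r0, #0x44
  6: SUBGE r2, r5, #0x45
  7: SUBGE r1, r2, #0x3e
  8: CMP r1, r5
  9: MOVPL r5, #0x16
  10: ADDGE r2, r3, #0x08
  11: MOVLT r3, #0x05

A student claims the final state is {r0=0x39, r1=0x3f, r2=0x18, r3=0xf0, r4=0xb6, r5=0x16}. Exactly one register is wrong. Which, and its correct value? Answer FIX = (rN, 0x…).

FIX = (r3, 0x10)

[0] flags=1000 → (cmp)
[1] flags=1000 LT?T → r3=0x5b
[2] flags=1000 CC?T → r3=0x8e
[3] flags=1000 VC?T → r3=0x10
[4] flags=0000 → (cmp)
[5] flags=0000 LS?T → r2=0x7d
[6] flags=0000 GE?T → r2=0x7d
[7] flags=0000 GE?T → r1=0x3f
[8] flags=0000 → (cmp)
[9] flags=0000 PL?T → r5=0x16
[10] flags=0000 GE?T → r2=0x18
[11] flags=0000 LT?F → skip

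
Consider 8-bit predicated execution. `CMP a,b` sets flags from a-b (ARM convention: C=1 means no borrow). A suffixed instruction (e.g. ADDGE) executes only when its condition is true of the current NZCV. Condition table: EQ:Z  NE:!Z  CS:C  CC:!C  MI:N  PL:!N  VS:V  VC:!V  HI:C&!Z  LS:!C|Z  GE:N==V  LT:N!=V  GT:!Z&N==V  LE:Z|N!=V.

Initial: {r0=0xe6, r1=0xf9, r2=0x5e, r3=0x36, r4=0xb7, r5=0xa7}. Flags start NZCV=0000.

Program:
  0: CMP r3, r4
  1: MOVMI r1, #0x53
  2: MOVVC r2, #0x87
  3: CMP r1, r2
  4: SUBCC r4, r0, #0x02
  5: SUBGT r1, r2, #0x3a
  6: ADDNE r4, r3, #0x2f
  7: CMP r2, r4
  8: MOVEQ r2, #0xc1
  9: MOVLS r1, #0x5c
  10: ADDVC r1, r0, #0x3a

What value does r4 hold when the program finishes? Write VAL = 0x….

VAL = 0x65

[0] flags=0000 → (cmp)
[1] flags=0000 MI?F → skip
[2] flags=0000 VC?T → r2=0x87
[3] flags=0010 → (cmp)
[4] flags=0010 CC?F → skip
[5] flags=0010 GT?T → r1=0x4d
[6] flags=0010 NE?T → r4=0x65
[7] flags=0011 → (cmp)
[8] flags=0011 EQ?F → skip
[9] flags=0011 LS?F → skip
[10] flags=0011 VC?F → skip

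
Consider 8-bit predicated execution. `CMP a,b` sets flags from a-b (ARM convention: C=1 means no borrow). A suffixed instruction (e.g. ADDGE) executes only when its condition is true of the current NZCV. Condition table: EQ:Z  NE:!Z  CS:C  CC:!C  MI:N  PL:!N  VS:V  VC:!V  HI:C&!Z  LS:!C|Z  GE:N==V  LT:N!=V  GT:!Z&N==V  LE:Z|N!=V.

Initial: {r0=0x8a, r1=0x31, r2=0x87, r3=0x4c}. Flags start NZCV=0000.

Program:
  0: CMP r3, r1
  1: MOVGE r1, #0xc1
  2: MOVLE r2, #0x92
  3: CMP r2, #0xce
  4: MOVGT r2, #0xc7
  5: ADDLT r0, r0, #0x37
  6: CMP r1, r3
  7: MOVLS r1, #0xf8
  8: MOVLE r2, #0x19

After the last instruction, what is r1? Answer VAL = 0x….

0: ✓ CMP  NZCV=0010
1: ✓ MOVGE  r1←0xc1
2: · MOVLE
3: ✓ CMP  NZCV=1000
4: · MOVGT
5: ✓ ADDLT  r0←0xc1
6: ✓ CMP  NZCV=0011
7: · MOVLS
8: ✓ MOVLE  r2←0x19

VAL = 0xc1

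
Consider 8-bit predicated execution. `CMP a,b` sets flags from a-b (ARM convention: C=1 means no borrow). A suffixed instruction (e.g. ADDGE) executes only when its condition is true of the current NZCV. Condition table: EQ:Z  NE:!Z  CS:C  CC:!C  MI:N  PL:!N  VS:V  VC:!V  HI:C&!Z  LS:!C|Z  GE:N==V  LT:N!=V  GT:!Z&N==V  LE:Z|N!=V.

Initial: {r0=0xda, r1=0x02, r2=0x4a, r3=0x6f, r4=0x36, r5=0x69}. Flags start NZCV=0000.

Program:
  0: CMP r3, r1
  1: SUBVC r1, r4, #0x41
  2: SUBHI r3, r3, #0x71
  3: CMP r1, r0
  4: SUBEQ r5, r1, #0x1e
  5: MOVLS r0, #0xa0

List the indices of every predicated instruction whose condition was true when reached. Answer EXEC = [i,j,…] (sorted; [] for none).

0: ✓ CMP  NZCV=0010
1: ✓ SUBVC  r1←0xf5
2: ✓ SUBHI  r3←0xfe
3: ✓ CMP  NZCV=0010
4: · SUBEQ
5: · MOVLS

EXEC = [1,2]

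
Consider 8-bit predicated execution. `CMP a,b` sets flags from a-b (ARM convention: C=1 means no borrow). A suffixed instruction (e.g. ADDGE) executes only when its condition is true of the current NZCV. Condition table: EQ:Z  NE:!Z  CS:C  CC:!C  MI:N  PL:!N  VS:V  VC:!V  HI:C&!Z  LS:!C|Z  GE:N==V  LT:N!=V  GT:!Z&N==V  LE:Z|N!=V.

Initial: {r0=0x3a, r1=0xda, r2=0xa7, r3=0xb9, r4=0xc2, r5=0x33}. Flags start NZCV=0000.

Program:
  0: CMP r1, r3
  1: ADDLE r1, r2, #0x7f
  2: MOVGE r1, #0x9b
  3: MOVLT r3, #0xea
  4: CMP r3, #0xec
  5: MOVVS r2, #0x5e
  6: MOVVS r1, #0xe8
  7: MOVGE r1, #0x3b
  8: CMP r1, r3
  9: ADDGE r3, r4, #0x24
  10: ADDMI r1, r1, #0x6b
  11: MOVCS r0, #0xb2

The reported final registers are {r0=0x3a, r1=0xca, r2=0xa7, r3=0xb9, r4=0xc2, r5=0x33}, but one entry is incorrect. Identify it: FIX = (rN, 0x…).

FIX = (r1, 0x06)

[0] flags=0010 → (cmp)
[1] flags=0010 LE?F → skip
[2] flags=0010 GE?T → r1=0x9b
[3] flags=0010 LT?F → skip
[4] flags=1000 → (cmp)
[5] flags=1000 VS?F → skip
[6] flags=1000 VS?F → skip
[7] flags=1000 GE?F → skip
[8] flags=1000 → (cmp)
[9] flags=1000 GE?F → skip
[10] flags=1000 MI?T → r1=0x06
[11] flags=1000 CS?F → skip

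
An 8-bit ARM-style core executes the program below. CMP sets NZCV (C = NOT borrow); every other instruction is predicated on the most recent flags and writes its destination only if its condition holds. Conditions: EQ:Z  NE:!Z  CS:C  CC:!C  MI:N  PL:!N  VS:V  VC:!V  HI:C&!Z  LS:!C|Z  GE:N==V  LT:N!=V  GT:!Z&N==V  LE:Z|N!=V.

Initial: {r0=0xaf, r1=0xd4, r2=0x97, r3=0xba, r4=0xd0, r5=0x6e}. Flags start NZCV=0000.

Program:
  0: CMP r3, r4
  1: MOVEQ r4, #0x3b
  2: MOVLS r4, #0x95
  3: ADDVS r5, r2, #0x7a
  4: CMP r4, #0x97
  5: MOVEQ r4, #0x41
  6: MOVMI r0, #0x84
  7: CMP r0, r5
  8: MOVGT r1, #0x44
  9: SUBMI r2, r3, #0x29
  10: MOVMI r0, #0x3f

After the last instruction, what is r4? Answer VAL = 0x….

VAL = 0x95

[0] flags=1000 → (cmp)
[1] flags=1000 EQ?F → skip
[2] flags=1000 LS?T → r4=0x95
[3] flags=1000 VS?F → skip
[4] flags=1000 → (cmp)
[5] flags=1000 EQ?F → skip
[6] flags=1000 MI?T → r0=0x84
[7] flags=0011 → (cmp)
[8] flags=0011 GT?F → skip
[9] flags=0011 MI?F → skip
[10] flags=0011 MI?F → skip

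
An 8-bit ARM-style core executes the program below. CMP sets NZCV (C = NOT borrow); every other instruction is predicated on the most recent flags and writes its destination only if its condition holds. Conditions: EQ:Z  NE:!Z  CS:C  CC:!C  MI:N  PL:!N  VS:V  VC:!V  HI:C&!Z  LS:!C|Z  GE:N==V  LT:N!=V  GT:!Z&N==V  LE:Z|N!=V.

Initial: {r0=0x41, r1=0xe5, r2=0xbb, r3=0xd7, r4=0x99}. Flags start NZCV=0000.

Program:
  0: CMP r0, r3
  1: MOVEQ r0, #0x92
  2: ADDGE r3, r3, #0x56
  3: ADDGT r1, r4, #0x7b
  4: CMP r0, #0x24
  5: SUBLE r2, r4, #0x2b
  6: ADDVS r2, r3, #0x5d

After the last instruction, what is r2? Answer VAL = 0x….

VAL = 0xbb

[0] flags=0000 → (cmp)
[1] flags=0000 EQ?F → skip
[2] flags=0000 GE?T → r3=0x2d
[3] flags=0000 GT?T → r1=0x14
[4] flags=0010 → (cmp)
[5] flags=0010 LE?F → skip
[6] flags=0010 VS?F → skip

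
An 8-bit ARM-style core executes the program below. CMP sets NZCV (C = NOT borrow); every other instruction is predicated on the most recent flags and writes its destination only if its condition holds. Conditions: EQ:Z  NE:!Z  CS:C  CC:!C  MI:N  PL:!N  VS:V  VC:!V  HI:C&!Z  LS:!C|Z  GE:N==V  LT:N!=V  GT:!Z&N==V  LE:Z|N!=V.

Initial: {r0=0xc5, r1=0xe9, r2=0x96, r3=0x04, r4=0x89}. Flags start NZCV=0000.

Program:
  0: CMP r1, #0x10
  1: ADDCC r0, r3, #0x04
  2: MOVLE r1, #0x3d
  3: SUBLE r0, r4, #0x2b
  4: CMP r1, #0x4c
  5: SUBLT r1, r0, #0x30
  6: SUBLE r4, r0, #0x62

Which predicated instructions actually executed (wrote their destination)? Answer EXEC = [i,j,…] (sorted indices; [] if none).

EXEC = [2,3,5,6]

[0] flags=1010 → (cmp)
[1] flags=1010 CC?F → skip
[2] flags=1010 LE?T → r1=0x3d
[3] flags=1010 LE?T → r0=0x5e
[4] flags=1000 → (cmp)
[5] flags=1000 LT?T → r1=0x2e
[6] flags=1000 LE?T → r4=0xfc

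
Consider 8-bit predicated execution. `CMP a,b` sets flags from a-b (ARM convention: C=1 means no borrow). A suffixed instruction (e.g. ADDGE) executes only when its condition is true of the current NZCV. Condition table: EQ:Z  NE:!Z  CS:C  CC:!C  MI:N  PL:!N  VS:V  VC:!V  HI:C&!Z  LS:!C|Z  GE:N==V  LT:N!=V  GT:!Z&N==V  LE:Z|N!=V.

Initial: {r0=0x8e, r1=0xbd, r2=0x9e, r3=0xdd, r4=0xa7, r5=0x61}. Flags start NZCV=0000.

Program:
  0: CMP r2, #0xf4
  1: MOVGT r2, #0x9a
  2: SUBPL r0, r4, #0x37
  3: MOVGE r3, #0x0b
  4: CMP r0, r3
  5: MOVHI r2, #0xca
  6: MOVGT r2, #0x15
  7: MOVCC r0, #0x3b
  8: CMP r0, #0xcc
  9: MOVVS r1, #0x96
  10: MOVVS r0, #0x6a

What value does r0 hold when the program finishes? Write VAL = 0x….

VAL = 0x3b

[0] flags=1000 → (cmp)
[1] flags=1000 GT?F → skip
[2] flags=1000 PL?F → skip
[3] flags=1000 GE?F → skip
[4] flags=1000 → (cmp)
[5] flags=1000 HI?F → skip
[6] flags=1000 GT?F → skip
[7] flags=1000 CC?T → r0=0x3b
[8] flags=0000 → (cmp)
[9] flags=0000 VS?F → skip
[10] flags=0000 VS?F → skip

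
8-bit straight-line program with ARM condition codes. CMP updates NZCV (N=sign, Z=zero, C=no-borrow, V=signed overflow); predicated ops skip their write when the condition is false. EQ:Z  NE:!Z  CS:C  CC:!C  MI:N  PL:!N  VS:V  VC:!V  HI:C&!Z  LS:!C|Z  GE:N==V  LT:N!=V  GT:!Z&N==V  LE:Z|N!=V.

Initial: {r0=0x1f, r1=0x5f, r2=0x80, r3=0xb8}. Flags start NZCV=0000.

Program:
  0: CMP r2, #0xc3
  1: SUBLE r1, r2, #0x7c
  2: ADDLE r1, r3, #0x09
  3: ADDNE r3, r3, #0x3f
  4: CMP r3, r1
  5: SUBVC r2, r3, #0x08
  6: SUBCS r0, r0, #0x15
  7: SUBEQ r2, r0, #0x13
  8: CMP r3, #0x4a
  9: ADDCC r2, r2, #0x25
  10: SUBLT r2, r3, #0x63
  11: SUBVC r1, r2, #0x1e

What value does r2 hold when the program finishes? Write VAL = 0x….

[0] flags=1000 → (cmp)
[1] flags=1000 LE?T → r1=0x04
[2] flags=1000 LE?T → r1=0xc1
[3] flags=1000 NE?T → r3=0xf7
[4] flags=0010 → (cmp)
[5] flags=0010 VC?T → r2=0xef
[6] flags=0010 CS?T → r0=0x0a
[7] flags=0010 EQ?F → skip
[8] flags=1010 → (cmp)
[9] flags=1010 CC?F → skip
[10] flags=1010 LT?T → r2=0x94
[11] flags=1010 VC?T → r1=0x76

VAL = 0x94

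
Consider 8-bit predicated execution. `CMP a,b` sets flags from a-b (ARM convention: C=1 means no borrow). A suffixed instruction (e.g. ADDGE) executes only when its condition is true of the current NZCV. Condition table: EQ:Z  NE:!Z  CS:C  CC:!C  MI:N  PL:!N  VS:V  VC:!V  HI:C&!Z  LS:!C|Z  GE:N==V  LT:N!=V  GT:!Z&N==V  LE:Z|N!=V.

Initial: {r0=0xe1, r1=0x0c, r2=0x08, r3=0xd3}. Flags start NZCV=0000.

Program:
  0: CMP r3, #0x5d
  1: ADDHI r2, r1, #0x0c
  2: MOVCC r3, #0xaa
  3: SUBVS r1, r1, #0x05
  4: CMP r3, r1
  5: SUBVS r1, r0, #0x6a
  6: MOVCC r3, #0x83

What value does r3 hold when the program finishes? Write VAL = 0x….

0: ✓ CMP  NZCV=0011
1: ✓ ADDHI  r2←0x18
2: · MOVCC
3: ✓ SUBVS  r1←0x07
4: ✓ CMP  NZCV=1010
5: · SUBVS
6: · MOVCC

VAL = 0xd3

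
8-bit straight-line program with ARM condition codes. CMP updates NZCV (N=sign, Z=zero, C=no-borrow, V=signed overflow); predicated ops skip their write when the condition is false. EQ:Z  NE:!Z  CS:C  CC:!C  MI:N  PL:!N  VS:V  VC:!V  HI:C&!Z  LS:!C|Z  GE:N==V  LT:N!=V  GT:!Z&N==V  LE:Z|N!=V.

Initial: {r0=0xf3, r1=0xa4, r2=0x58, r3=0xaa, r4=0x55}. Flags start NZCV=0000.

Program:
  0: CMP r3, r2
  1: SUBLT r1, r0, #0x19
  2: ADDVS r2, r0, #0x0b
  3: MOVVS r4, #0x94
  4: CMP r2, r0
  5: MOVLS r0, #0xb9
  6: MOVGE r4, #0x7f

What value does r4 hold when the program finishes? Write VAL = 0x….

[0] flags=0011 → (cmp)
[1] flags=0011 LT?T → r1=0xda
[2] flags=0011 VS?T → r2=0xfe
[3] flags=0011 VS?T → r4=0x94
[4] flags=0010 → (cmp)
[5] flags=0010 LS?F → skip
[6] flags=0010 GE?T → r4=0x7f

VAL = 0x7f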